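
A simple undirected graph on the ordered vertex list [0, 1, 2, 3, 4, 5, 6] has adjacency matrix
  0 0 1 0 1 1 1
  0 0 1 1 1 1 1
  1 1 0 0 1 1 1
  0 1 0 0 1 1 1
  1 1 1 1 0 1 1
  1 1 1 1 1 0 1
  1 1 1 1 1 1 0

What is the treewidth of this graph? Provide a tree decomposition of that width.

Each bag holds 5 vertices, so the decomposition has width 4, which upper-bounds the treewidth. Conversely, {0, 2, 4, 5, 6} is a clique of size 5, and the vertices of any clique must share a bag in every tree decomposition; so some bag has ≥ 5 vertices and tw(G) ≥ 4. Hence tw(G) = 4 exactly.

Treewidth 4.
One such decomposition:
Bags: B1 = {1, 2, 4, 5, 6}  B2 = {1, 3, 4, 5, 6}  B3 = {0, 2, 4, 5, 6}
Tree: B1–B2, B1–B3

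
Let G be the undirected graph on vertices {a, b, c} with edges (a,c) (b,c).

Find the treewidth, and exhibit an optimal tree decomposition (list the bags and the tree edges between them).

Treewidth 1.
One optimal decomposition is:
Bags: B1 = {b, c}  B2 = {a, c}
Tree: B1–B2

Every bag has size at most 2, so the width is 2 − 1 = 1 and tw(G) ≤ 1. G has an edge, so its treewidth is at least 1. Combining the bounds, tw(G) = 1.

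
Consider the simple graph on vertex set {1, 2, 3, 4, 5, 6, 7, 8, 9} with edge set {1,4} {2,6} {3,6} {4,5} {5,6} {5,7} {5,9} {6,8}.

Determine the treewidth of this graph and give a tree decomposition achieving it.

Treewidth 1.
Bags: B1 = {4, 5}  B2 = {5, 6}  B3 = {5, 9}  B4 = {6, 8}  B5 = {1, 4}  B6 = {3, 6}  B7 = {2, 6}  B8 = {5, 7}
Tree: B1–B2, B1–B3, B2–B4, B1–B5, B4–B6, B6–B7, B1–B8

Every bag has size at most 2, so the width is 2 − 1 = 1 and tw(G) ≤ 1. G has an edge, so its treewidth is at least 1. The upper and lower bounds meet at 1, so that is the treewidth.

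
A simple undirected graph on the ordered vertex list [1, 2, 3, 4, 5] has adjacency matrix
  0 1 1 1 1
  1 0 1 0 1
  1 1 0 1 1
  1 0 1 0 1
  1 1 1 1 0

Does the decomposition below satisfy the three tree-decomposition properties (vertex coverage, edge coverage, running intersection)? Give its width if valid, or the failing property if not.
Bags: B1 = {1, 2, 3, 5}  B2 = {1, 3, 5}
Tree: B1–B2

A tree decomposition must satisfy three properties: every vertex lies in some bag; for every edge, both endpoints lie together in some bag; and for every vertex, the bags containing it form a connected subtree. Here vertex 4 appears in no bag, so the decomposition is invalid.

No — vertex 4 appears in no bag.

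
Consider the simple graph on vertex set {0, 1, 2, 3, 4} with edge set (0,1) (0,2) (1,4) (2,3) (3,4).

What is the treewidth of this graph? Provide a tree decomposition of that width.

Every bag has size at most 3, so the width is 3 − 1 = 2 and tw(G) ≤ 2. For the lower bound, G contains the cycle 2–3–4–1–0–2, so G is not a forest; only forests have treewidth ≤ 1, hence tw(G) ≥ 2. Combining the bounds, tw(G) = 2.

Treewidth 2.
One such decomposition:
Bags: B1 = {2, 3, 4}  B2 = {1, 2, 4}  B3 = {0, 1, 2}
Tree: B1–B2, B2–B3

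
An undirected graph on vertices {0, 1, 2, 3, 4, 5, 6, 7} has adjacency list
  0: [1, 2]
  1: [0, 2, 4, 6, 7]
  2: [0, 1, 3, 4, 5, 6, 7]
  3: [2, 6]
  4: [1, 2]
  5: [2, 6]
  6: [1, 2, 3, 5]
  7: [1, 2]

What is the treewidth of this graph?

2

A width-2 tree decomposition is:
Bags: B1 = {1, 2, 7}  B2 = {1, 2, 4}  B3 = {1, 2, 6}  B4 = {2, 5, 6}  B5 = {2, 3, 6}  B6 = {0, 1, 2}
Tree: B1–B2, B2–B3, B3–B4, B3–B5, B3–B6
Every bag has size at most 3, so the width is 3 − 1 = 2 and tw(G) ≤ 2. Conversely, {0, 1, 2} is a clique of size 3, and the vertices of any clique must share a bag in every tree decomposition; so some bag has ≥ 3 vertices and tw(G) ≥ 2. Combining the bounds, tw(G) = 2.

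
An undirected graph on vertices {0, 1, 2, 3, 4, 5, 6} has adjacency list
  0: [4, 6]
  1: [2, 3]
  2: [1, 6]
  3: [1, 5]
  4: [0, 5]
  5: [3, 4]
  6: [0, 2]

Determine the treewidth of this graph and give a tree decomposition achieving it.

Each bag holds 3 vertices, so the decomposition has width 2, which upper-bounds the treewidth. Since 4–5–3–1–2–6–0–4 is a cycle in G, G is not acyclic. Forests are exactly the graphs of treewidth ≤ 1, so tw(G) ≥ 2. The upper and lower bounds meet at 2, so that is the treewidth.

Treewidth 2.
One such decomposition:
Bags: B1 = {3, 4, 5}  B2 = {1, 3, 4}  B3 = {1, 2, 4}  B4 = {2, 4, 6}  B5 = {0, 4, 6}
Tree: B1–B2, B2–B3, B3–B4, B4–B5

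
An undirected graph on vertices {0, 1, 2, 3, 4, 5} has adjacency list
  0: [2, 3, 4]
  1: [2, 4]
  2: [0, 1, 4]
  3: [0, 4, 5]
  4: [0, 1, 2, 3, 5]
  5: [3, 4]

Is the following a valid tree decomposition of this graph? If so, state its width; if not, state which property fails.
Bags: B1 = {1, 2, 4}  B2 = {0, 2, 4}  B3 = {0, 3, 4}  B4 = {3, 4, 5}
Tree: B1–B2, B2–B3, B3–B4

Yes; width 2.

Vertex coverage: the bags together contain {0, 1, 2, 3, 4, 5}, the full vertex set. Edge coverage: each edge of G has both endpoints in at least one bag. Running intersection: for every vertex, the bags containing it form a connected subtree. All three properties hold, so this is a valid tree decomposition of width max|bag| − 1 = 2, and hence tw(G) ≤ 2.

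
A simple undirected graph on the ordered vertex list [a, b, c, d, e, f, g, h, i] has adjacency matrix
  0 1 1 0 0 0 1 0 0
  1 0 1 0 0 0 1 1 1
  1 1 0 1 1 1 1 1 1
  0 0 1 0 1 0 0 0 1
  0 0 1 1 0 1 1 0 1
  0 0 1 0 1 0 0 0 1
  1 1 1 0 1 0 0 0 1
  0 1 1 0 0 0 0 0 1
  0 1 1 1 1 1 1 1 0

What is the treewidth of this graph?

3

A width-3 tree decomposition is:
Bags: B1 = {c, e, g, i}  B2 = {b, c, g, i}  B3 = {a, b, c, g}  B4 = {c, d, e, i}  B5 = {c, e, f, i}  B6 = {b, c, h, i}
Tree: B1–B2, B2–B3, B1–B4, B1–B5, B2–B6
Every bag has size at most 4, so the width is 4 − 1 = 3 and tw(G) ≤ 3. For the lower bound, the 4 vertices {a, b, c, g} are pairwise adjacent, and any tree decomposition puts a clique entirely inside one bag — forcing width ≥ 3. Hence tw(G) = 3 exactly.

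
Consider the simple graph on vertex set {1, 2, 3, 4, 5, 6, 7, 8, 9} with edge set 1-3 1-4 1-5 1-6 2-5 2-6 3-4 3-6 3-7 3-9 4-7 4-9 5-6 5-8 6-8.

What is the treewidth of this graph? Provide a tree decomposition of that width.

Treewidth 2.
One optimal decomposition is:
Bags: B1 = {1, 5, 6}  B2 = {5, 6, 8}  B3 = {1, 3, 6}  B4 = {2, 5, 6}  B5 = {1, 3, 4}  B6 = {3, 4, 7}  B7 = {3, 4, 9}
Tree: B1–B2, B1–B3, B1–B4, B3–B5, B5–B6, B5–B7

Every bag has size at most 3, so the width is 3 − 1 = 2 and tw(G) ≤ 2. On the other hand G contains the 3-clique {5, 6, 8}. A clique must lie in a single bag of any decomposition, so no decomposition can have width below 2. Hence tw(G) = 2 exactly.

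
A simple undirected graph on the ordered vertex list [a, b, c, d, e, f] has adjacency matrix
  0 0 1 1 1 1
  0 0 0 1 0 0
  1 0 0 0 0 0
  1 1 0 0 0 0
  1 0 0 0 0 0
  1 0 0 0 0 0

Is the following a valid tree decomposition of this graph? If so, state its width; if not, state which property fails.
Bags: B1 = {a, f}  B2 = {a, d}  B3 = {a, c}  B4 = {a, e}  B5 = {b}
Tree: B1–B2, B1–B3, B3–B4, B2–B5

A tree decomposition must satisfy three properties: every vertex lies in some bag; for every edge, both endpoints lie together in some bag; and for every vertex, the bags containing it form a connected subtree. Here edge (d,b) lies in no bag, so the decomposition is invalid.

No — edge (d,b) lies in no bag.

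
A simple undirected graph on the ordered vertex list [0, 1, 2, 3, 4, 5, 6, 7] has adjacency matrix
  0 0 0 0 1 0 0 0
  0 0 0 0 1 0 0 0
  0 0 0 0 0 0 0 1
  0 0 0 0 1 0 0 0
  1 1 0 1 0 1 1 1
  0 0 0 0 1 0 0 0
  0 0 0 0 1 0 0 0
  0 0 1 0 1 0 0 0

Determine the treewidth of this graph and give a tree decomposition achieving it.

Each bag holds 2 vertices, so the decomposition has width 1, which upper-bounds the treewidth. Any graph with an edge has treewidth ≥ 1, and G has the edge 6–4. Hence tw(G) = 1 exactly.

Treewidth 1.
Bags: B1 = {4, 6}  B2 = {0, 4}  B3 = {4, 5}  B4 = {3, 4}  B5 = {4, 7}  B6 = {2, 7}  B7 = {1, 4}
Tree: B1–B2, B1–B3, B2–B4, B4–B5, B5–B6, B1–B7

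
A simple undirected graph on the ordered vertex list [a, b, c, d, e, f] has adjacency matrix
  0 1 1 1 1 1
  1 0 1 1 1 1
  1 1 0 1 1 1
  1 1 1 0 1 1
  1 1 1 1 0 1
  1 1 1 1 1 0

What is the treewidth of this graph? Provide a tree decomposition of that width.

Treewidth 5.
Bags: B1 = {a, b, c, d, e, f}
Tree: (single bag)

A single bag containing all 6 vertices is trivially a valid decomposition of width 5. On the other hand G contains the 6-clique {a, b, c, d, e, f}. A clique must lie in a single bag of any decomposition, so no decomposition can have width below 5. The upper and lower bounds meet at 5, so that is the treewidth.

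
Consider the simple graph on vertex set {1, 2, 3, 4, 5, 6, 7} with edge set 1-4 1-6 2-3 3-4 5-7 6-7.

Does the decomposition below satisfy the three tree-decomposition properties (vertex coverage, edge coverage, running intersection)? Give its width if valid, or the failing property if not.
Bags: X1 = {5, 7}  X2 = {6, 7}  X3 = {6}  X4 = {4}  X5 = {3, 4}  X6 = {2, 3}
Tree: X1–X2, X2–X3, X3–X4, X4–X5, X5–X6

A tree decomposition must satisfy three properties: every vertex lies in some bag; for every edge, both endpoints lie together in some bag; and for every vertex, the bags containing it form a connected subtree. Here vertex 1 appears in no bag, so the decomposition is invalid.

No — vertex 1 appears in no bag.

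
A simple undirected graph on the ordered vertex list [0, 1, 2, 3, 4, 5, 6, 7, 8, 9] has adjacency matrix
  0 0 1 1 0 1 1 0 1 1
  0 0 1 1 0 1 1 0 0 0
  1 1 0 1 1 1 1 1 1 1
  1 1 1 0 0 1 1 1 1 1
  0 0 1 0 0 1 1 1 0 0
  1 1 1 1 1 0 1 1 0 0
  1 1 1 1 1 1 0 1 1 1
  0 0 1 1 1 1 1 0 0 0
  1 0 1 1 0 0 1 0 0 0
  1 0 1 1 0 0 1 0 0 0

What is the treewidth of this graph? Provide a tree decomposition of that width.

The largest bag has 5 vertices, giving width 4; this decomposition certifies tw(G) ≤ 4. Conversely, {0, 2, 3, 6, 8} is a clique of size 5, and the vertices of any clique must share a bag in every tree decomposition; so some bag has ≥ 5 vertices and tw(G) ≥ 4. Combining the bounds, tw(G) = 4.

Treewidth 4.
One such decomposition:
Bags: B1 = {0, 2, 3, 5, 6}  B2 = {0, 2, 3, 6, 9}  B3 = {0, 2, 3, 6, 8}  B4 = {2, 3, 5, 6, 7}  B5 = {2, 4, 5, 6, 7}  B6 = {1, 2, 3, 5, 6}
Tree: B1–B2, B2–B3, B1–B4, B4–B5, B1–B6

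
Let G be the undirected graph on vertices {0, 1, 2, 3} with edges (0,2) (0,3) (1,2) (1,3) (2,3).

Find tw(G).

2

A width-2 tree decomposition is:
Bags: B1 = {1, 2, 3}  B2 = {0, 2, 3}
Tree: B1–B2
The largest bag has 3 vertices, giving width 2; this decomposition certifies tw(G) ≤ 2. On the other hand G contains the 3-clique {0, 2, 3}. A clique must lie in a single bag of any decomposition, so no decomposition can have width below 2. Combining the bounds, tw(G) = 2.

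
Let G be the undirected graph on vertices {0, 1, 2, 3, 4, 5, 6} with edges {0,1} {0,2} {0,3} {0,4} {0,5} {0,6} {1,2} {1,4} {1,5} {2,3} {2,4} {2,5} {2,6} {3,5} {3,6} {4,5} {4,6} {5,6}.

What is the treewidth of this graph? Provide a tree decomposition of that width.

The largest bag has 5 vertices, giving width 4; this decomposition certifies tw(G) ≤ 4. Conversely, {0, 2, 3, 5, 6} is a clique of size 5, and the vertices of any clique must share a bag in every tree decomposition; so some bag has ≥ 5 vertices and tw(G) ≥ 4. Hence tw(G) = 4 exactly.

Treewidth 4.
One optimal decomposition is:
Bags: B1 = {0, 2, 4, 5, 6}  B2 = {0, 1, 2, 4, 5}  B3 = {0, 2, 3, 5, 6}
Tree: B1–B2, B1–B3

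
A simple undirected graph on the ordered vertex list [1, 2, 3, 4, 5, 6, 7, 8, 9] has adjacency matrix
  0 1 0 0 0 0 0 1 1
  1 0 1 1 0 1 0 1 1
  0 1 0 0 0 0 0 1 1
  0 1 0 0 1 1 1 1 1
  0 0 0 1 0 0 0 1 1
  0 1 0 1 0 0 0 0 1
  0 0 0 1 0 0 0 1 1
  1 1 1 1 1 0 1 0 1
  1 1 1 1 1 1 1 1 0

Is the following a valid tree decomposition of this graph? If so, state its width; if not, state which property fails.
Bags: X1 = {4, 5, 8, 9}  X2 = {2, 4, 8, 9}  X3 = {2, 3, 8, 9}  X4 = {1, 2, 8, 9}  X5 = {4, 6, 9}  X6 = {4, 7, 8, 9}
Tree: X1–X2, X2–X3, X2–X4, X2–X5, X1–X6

No — edge (2,6) lies in no bag.

A tree decomposition must satisfy three properties: every vertex lies in some bag; for every edge, both endpoints lie together in some bag; and for every vertex, the bags containing it form a connected subtree. Here edge (2,6) lies in no bag, so the decomposition is invalid.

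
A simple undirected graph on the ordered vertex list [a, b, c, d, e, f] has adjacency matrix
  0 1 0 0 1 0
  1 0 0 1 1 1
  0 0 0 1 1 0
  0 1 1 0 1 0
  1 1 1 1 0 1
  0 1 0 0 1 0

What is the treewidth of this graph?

2

A width-2 tree decomposition is:
Bags: B1 = {b, d, e}  B2 = {c, d, e}  B3 = {b, e, f}  B4 = {a, b, e}
Tree: B1–B2, B1–B3, B1–B4
The largest bag has 3 vertices, giving width 2; this decomposition certifies tw(G) ≤ 2. On the other hand G contains the 3-clique {c, d, e}. A clique must lie in a single bag of any decomposition, so no decomposition can have width below 2. Combining the bounds, tw(G) = 2.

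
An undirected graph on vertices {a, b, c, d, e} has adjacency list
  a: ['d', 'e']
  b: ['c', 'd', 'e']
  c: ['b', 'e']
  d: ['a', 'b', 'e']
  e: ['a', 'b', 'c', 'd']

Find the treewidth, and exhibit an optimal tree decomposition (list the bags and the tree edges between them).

Treewidth 2.
Bags: B1 = {b, d, e}  B2 = {a, d, e}  B3 = {b, c, e}
Tree: B1–B2, B1–B3

The largest bag has 3 vertices, giving width 2; this decomposition certifies tw(G) ≤ 2. On the other hand G contains the 3-clique {a, d, e}. A clique must lie in a single bag of any decomposition, so no decomposition can have width below 2. Combining the bounds, tw(G) = 2.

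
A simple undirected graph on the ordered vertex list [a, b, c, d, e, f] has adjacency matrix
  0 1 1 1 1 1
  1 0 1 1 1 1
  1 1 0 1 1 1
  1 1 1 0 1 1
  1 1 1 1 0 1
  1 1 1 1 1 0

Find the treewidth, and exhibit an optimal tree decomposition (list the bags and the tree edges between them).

A single bag containing all 6 vertices is trivially a valid decomposition of width 5. On the other hand G contains the 6-clique {a, b, c, d, e, f}. A clique must lie in a single bag of any decomposition, so no decomposition can have width below 5. Combining the bounds, tw(G) = 5.

Treewidth 5.
One optimal decomposition is:
Bags: B1 = {a, b, c, d, e, f}
Tree: (single bag)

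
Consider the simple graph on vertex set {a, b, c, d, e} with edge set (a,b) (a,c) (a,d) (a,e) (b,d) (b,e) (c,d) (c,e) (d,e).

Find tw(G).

A width-3 tree decomposition is:
Bags: B1 = {a, b, d, e}  B2 = {a, c, d, e}
Tree: B1–B2
The largest bag has 4 vertices, giving width 3; this decomposition certifies tw(G) ≤ 3. On the other hand G contains the 4-clique {a, c, d, e}. A clique must lie in a single bag of any decomposition, so no decomposition can have width below 3. Hence tw(G) = 3 exactly.

3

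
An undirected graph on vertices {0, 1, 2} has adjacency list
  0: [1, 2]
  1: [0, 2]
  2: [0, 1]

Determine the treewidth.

2

A width-2 tree decomposition is:
Bags: B1 = {0, 1, 2}
Tree: (single bag)
With just one bag of size 3, the width is 3 − 1 = 2, so tw(G) ≤ 2. On the other hand G contains the 3-clique {0, 1, 2}. A clique must lie in a single bag of any decomposition, so no decomposition can have width below 2. Hence tw(G) = 2 exactly.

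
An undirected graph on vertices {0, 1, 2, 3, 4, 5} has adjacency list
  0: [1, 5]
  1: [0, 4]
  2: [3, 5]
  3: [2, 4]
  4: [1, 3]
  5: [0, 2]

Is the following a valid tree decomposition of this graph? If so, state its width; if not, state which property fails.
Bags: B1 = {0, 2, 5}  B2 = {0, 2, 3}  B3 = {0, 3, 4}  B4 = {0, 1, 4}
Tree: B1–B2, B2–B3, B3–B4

Checking the three conditions: (i) the bags cover all of {0, 1, 2, 3, 4, 5}; (ii) for each edge, some bag contains both endpoints; (iii) the bags containing any fixed vertex form a subtree. All hold, so the decomposition is valid with width 3 − 1 = 2.

Yes; width 2.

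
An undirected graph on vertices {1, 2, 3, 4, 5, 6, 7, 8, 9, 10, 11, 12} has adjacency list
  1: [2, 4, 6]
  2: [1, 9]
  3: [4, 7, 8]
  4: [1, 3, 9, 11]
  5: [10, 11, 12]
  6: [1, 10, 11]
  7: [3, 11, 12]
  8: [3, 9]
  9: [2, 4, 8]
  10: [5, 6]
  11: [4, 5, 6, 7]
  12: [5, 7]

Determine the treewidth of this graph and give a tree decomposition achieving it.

Each bag holds 4 vertices, so the decomposition has width 3, which upper-bounds the treewidth. For the lower bound: the 4 vertex sets {2,8,9}, {3}, {4}, {1,6,7,11} are disjoint, each induces a connected subgraph, and every pair is joined by at least one edge of G. Contracting each set to a single vertex therefore yields K_{4} as a minor, and since treewidth is minor-monotone, tw(G) ≥ tw(K_{4}) = 3. Hence tw(G) = 3 exactly.

Treewidth 3.
One such decomposition:
Bags: B1 = {2, 3, 8, 9}  B2 = {2, 3, 4, 9}  B3 = {1, 2, 3, 4}  B4 = {1, 3, 4, 7}  B5 = {1, 4, 7, 11}  B6 = {1, 6, 7, 11}  B7 = {6, 7, 11, 12}  B8 = {5, 6, 11, 12}  B9 = {5, 6, 10, 12}
Tree: B1–B2, B2–B3, B3–B4, B4–B5, B5–B6, B6–B7, B7–B8, B8–B9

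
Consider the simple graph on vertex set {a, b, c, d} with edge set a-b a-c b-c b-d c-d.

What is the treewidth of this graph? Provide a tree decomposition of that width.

Every bag has size at most 3, so the width is 3 − 1 = 2 and tw(G) ≤ 2. On the other hand G contains the 3-clique {b, c, d}. A clique must lie in a single bag of any decomposition, so no decomposition can have width below 2. Therefore the treewidth is 2.

Treewidth 2.
One such decomposition:
Bags: B1 = {b, c, d}  B2 = {a, b, c}
Tree: B1–B2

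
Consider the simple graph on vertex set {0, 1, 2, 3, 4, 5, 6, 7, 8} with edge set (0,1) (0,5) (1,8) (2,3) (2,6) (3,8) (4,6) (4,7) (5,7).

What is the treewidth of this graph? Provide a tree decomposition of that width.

Every bag has size at most 3, so the width is 3 − 1 = 2 and tw(G) ≤ 2. For the lower bound, G contains the cycle 7–5–0–1–8–3–2–6–4–7, so G is not a forest; only forests have treewidth ≤ 1, hence tw(G) ≥ 2. Therefore the treewidth is 2.

Treewidth 2.
One optimal decomposition is:
Bags: B1 = {0, 5, 7}  B2 = {0, 1, 7}  B3 = {1, 7, 8}  B4 = {3, 7, 8}  B5 = {2, 3, 7}  B6 = {2, 6, 7}  B7 = {4, 6, 7}
Tree: B1–B2, B2–B3, B3–B4, B4–B5, B5–B6, B6–B7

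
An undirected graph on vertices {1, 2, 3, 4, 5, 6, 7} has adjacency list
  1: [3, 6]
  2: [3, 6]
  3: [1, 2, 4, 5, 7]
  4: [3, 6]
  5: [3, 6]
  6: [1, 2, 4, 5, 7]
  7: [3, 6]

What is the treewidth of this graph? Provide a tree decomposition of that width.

Treewidth 2.
One optimal decomposition is:
Bags: B1 = {3, 6, 7}  B2 = {3, 4, 6}  B3 = {1, 3, 6}  B4 = {2, 3, 6}  B5 = {3, 5, 6}
Tree: B1–B2, B2–B3, B3–B4, B4–B5

Every bag has size at most 3, so the width is 3 − 1 = 2 and tw(G) ≤ 2. Since 6–7–3–4–6 is a cycle in G, G is not acyclic. Forests are exactly the graphs of treewidth ≤ 1, so tw(G) ≥ 2. The upper and lower bounds meet at 2, so that is the treewidth.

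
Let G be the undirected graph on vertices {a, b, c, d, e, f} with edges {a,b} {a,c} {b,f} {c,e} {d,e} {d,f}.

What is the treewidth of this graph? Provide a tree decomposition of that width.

Each bag holds 3 vertices, so the decomposition has width 2, which upper-bounds the treewidth. The edges d–e–c–a–b–f–d form a cycle, so G is not a tree and its treewidth is at least 2. Therefore the treewidth is 2.

Treewidth 2.
Bags: B1 = {c, d, e}  B2 = {a, c, d}  B3 = {a, b, d}  B4 = {b, d, f}
Tree: B1–B2, B2–B3, B3–B4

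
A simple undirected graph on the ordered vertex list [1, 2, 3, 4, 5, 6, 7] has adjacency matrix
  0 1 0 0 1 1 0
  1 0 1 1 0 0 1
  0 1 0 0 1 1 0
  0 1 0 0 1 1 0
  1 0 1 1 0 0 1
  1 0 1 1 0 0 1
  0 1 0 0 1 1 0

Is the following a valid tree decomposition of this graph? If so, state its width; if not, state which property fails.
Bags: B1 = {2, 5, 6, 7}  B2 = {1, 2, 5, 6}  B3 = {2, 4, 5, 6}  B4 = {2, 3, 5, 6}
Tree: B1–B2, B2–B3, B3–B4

Yes; width 3.

Checking the three conditions: (i) the bags cover all of {1, 2, 3, 4, 5, 6, 7}; (ii) for each edge, some bag contains both endpoints; (iii) the bags containing any fixed vertex form a subtree. All hold, so the decomposition is valid with width 4 − 1 = 3.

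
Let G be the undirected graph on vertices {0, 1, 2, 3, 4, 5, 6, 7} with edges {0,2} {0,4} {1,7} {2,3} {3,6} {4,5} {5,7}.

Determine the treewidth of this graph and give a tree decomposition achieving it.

Every bag has size at most 2, so the width is 2 − 1 = 1 and tw(G) ≤ 1. Since G has at least one edge (e.g. 6–3), it is not an edgeless graph, so tw(G) ≥ 1. Therefore the treewidth is 1.

Treewidth 1.
One optimal decomposition is:
Bags: B1 = {3, 6}  B2 = {2, 3}  B3 = {0, 2}  B4 = {0, 4}  B5 = {4, 5}  B6 = {5, 7}  B7 = {1, 7}
Tree: B1–B2, B2–B3, B3–B4, B4–B5, B5–B6, B6–B7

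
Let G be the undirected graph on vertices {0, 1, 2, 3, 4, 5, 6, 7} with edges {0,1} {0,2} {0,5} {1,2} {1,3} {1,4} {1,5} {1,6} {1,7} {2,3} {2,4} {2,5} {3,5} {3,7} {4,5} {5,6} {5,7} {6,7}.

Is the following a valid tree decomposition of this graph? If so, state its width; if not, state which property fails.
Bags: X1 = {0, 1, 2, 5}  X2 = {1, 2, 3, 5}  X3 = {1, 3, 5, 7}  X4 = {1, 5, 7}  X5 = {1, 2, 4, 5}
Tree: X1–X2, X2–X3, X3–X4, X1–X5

No — vertex 6 appears in no bag.

A tree decomposition must satisfy three properties: every vertex lies in some bag; for every edge, both endpoints lie together in some bag; and for every vertex, the bags containing it form a connected subtree. Here vertex 6 appears in no bag, so the decomposition is invalid.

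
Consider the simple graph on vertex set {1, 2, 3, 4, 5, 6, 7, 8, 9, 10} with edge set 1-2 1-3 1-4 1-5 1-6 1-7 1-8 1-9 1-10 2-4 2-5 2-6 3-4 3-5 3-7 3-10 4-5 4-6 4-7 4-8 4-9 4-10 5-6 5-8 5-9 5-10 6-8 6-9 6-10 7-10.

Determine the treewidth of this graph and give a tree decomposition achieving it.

The largest bag has 5 vertices, giving width 4; this decomposition certifies tw(G) ≤ 4. On the other hand G contains the 5-clique {1, 3, 4, 5, 10}. A clique must lie in a single bag of any decomposition, so no decomposition can have width below 4. Therefore the treewidth is 4.

Treewidth 4.
Bags: B1 = {1, 4, 5, 6, 9}  B2 = {1, 4, 5, 6, 10}  B3 = {1, 2, 4, 5, 6}  B4 = {1, 3, 4, 5, 10}  B5 = {1, 4, 5, 6, 8}  B6 = {1, 3, 4, 7, 10}
Tree: B1–B2, B2–B3, B2–B4, B3–B5, B4–B6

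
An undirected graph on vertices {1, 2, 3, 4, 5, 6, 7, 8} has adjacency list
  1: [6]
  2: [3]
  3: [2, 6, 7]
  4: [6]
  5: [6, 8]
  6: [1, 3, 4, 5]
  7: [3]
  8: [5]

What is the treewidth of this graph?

A width-1 tree decomposition is:
Bags: B1 = {3, 7}  B2 = {3, 6}  B3 = {1, 6}  B4 = {5, 6}  B5 = {5, 8}  B6 = {4, 6}  B7 = {2, 3}
Tree: B1–B2, B2–B3, B3–B4, B4–B5, B2–B6, B1–B7
The largest bag has 2 vertices, giving width 1; this decomposition certifies tw(G) ≤ 1. G has an edge, so its treewidth is at least 1. Combining the bounds, tw(G) = 1.

1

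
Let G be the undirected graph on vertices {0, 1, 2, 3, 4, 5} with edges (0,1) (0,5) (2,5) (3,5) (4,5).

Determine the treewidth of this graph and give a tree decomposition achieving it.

The largest bag has 2 vertices, giving width 1; this decomposition certifies tw(G) ≤ 1. Since G has at least one edge (e.g. 5–0), it is not an edgeless graph, so tw(G) ≥ 1. Hence tw(G) = 1 exactly.

Treewidth 1.
One such decomposition:
Bags: B1 = {0, 5}  B2 = {2, 5}  B3 = {3, 5}  B4 = {4, 5}  B5 = {0, 1}
Tree: B1–B2, B2–B3, B2–B4, B1–B5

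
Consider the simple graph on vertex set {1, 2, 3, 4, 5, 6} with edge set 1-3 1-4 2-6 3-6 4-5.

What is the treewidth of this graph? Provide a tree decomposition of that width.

Every bag has size at most 2, so the width is 2 − 1 = 1 and tw(G) ≤ 1. G has an edge, so its treewidth is at least 1. Combining the bounds, tw(G) = 1.

Treewidth 1.
One such decomposition:
Bags: B1 = {2, 6}  B2 = {3, 6}  B3 = {1, 3}  B4 = {1, 4}  B5 = {4, 5}
Tree: B1–B2, B2–B3, B3–B4, B4–B5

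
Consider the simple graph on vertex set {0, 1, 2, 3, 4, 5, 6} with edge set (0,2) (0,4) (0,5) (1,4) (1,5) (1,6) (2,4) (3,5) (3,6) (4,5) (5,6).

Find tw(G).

2

A width-2 tree decomposition is:
Bags: B1 = {1, 5, 6}  B2 = {1, 4, 5}  B3 = {3, 5, 6}  B4 = {0, 4, 5}  B5 = {0, 2, 4}
Tree: B1–B2, B1–B3, B2–B4, B4–B5
Every bag has size at most 3, so the width is 3 − 1 = 2 and tw(G) ≤ 2. On the other hand G contains the 3-clique {0, 2, 4}. A clique must lie in a single bag of any decomposition, so no decomposition can have width below 2. Therefore the treewidth is 2.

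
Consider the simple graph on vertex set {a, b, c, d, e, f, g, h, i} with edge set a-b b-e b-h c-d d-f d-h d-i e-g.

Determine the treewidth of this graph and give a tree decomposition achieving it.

Every bag has size at most 2, so the width is 2 − 1 = 1 and tw(G) ≤ 1. G has an edge, so its treewidth is at least 1. Combining the bounds, tw(G) = 1.

Treewidth 1.
One optimal decomposition is:
Bags: B1 = {d, h}  B2 = {b, h}  B3 = {a, b}  B4 = {d, f}  B5 = {b, e}  B6 = {d, i}  B7 = {c, d}  B8 = {e, g}
Tree: B1–B2, B2–B3, B1–B4, B3–B5, B4–B6, B6–B7, B5–B8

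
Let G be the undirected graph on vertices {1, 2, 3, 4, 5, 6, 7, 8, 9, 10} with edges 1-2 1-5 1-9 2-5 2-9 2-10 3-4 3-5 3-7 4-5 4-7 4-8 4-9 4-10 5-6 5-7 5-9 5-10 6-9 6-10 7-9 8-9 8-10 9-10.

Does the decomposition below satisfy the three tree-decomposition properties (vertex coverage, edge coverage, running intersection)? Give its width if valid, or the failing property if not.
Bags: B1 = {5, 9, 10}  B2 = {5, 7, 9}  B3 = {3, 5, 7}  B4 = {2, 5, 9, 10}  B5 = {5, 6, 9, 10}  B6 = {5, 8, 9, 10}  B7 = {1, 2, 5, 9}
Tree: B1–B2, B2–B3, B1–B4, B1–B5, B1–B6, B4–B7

No — vertex 4 appears in no bag.

A tree decomposition must satisfy three properties: every vertex lies in some bag; for every edge, both endpoints lie together in some bag; and for every vertex, the bags containing it form a connected subtree. Here vertex 4 appears in no bag, so the decomposition is invalid.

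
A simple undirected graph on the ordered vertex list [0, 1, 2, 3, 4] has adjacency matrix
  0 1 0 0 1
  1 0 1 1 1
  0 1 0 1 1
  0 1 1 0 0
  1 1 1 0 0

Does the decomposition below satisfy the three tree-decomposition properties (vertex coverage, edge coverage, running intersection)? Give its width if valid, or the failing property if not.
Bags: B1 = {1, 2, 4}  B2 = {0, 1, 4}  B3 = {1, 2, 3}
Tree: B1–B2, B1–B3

Vertex coverage: the bags together contain {0, 1, 2, 3, 4}, the full vertex set. Edge coverage: each edge of G has both endpoints in at least one bag. Running intersection: for every vertex, the bags containing it form a connected subtree. All three properties hold, so this is a valid tree decomposition of width max|bag| − 1 = 2, and hence tw(G) ≤ 2.

Yes; width 2.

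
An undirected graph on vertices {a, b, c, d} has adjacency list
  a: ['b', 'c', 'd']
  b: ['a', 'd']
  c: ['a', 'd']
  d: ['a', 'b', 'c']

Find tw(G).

A width-2 tree decomposition is:
Bags: B1 = {a, b, d}  B2 = {a, c, d}
Tree: B1–B2
The largest bag has 3 vertices, giving width 2; this decomposition certifies tw(G) ≤ 2. Conversely, {a, c, d} is a clique of size 3, and the vertices of any clique must share a bag in every tree decomposition; so some bag has ≥ 3 vertices and tw(G) ≥ 2. Therefore the treewidth is 2.

2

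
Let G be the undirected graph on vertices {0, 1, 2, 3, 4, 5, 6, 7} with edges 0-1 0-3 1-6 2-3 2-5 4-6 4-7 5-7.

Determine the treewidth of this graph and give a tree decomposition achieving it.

Treewidth 2.
One optimal decomposition is:
Bags: B1 = {0, 2, 3}  B2 = {0, 1, 2}  B3 = {1, 2, 6}  B4 = {2, 4, 6}  B5 = {2, 4, 7}  B6 = {2, 5, 7}
Tree: B1–B2, B2–B3, B3–B4, B4–B5, B5–B6

The largest bag has 3 vertices, giving width 2; this decomposition certifies tw(G) ≤ 2. For the lower bound, G contains the cycle 2–3–0–1–6–4–7–5–2, so G is not a forest; only forests have treewidth ≤ 1, hence tw(G) ≥ 2. Therefore the treewidth is 2.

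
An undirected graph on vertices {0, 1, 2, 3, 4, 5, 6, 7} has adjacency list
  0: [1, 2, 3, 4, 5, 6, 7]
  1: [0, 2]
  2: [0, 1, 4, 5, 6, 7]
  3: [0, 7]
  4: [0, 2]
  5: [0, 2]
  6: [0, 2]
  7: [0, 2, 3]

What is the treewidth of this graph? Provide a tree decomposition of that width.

Every bag has size at most 3, so the width is 3 − 1 = 2 and tw(G) ≤ 2. Conversely, {0, 1, 2} is a clique of size 3, and the vertices of any clique must share a bag in every tree decomposition; so some bag has ≥ 3 vertices and tw(G) ≥ 2. Combining the bounds, tw(G) = 2.

Treewidth 2.
One such decomposition:
Bags: B1 = {0, 2, 6}  B2 = {0, 2, 4}  B3 = {0, 2, 7}  B4 = {0, 3, 7}  B5 = {0, 1, 2}  B6 = {0, 2, 5}
Tree: B1–B2, B1–B3, B3–B4, B2–B5, B5–B6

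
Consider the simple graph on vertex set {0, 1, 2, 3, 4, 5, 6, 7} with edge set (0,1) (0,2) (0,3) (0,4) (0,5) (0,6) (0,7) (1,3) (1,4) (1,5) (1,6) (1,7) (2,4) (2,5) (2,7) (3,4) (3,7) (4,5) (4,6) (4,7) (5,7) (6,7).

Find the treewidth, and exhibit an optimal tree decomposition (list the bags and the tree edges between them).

Treewidth 4.
Bags: B1 = {0, 1, 3, 4, 7}  B2 = {0, 1, 4, 6, 7}  B3 = {0, 1, 4, 5, 7}  B4 = {0, 2, 4, 5, 7}
Tree: B1–B2, B2–B3, B3–B4

The largest bag has 5 vertices, giving width 4; this decomposition certifies tw(G) ≤ 4. On the other hand G contains the 5-clique {0, 1, 3, 4, 7}. A clique must lie in a single bag of any decomposition, so no decomposition can have width below 4. Therefore the treewidth is 4.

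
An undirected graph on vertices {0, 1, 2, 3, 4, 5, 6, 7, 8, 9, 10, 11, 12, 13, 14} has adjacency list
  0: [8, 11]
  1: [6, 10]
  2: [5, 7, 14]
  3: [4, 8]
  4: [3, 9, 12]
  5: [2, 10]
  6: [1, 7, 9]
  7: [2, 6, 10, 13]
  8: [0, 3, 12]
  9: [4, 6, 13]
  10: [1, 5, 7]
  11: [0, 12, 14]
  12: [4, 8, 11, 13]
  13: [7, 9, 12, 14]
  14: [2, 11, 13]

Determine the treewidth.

3

A width-3 tree decomposition is:
Bags: B1 = {1, 2, 5, 10}  B2 = {1, 2, 7, 10}  B3 = {1, 2, 6, 7}  B4 = {2, 6, 7, 14}  B5 = {6, 7, 13, 14}  B6 = {6, 9, 13, 14}  B7 = {9, 11, 13, 14}  B8 = {9, 11, 12, 13}  B9 = {4, 9, 11, 12}  B10 = {0, 4, 11, 12}  B11 = {0, 4, 8, 12}  B12 = {0, 3, 4, 8}
Tree: B1–B2, B2–B3, B3–B4, B4–B5, B5–B6, B6–B7, B7–B8, B8–B9, B9–B10, B10–B11, B11–B12
Each bag holds 4 vertices, so the decomposition has width 3, which upper-bounds the treewidth. For the lower bound: the 4 vertex sets {1,5,10}, {2}, {7}, {6,9,13,14} are disjoint, each induces a connected subgraph, and every pair is joined by at least one edge of G. Contracting each set to a single vertex therefore yields K_{4} as a minor, and since treewidth is minor-monotone, tw(G) ≥ tw(K_{4}) = 3. The upper and lower bounds meet at 3, so that is the treewidth.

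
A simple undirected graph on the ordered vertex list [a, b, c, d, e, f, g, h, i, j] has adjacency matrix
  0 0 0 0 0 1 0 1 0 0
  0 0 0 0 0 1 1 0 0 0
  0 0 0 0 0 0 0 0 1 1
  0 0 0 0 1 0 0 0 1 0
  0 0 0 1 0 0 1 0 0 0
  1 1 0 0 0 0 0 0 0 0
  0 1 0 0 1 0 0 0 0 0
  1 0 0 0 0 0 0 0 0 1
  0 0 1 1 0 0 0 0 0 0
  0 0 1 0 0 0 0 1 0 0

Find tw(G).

A width-2 tree decomposition is:
Bags: B1 = {b, f, g}  B2 = {e, f, g}  B3 = {d, e, f}  B4 = {d, f, i}  B5 = {c, f, i}  B6 = {c, f, j}  B7 = {f, h, j}  B8 = {a, f, h}
Tree: B1–B2, B2–B3, B3–B4, B4–B5, B5–B6, B6–B7, B7–B8
Every bag has size at most 3, so the width is 3 − 1 = 2 and tw(G) ≤ 2. Since f–b–g–e–d–i–c–j–h–a–f is a cycle in G, G is not acyclic. Forests are exactly the graphs of treewidth ≤ 1, so tw(G) ≥ 2. Combining the bounds, tw(G) = 2.

2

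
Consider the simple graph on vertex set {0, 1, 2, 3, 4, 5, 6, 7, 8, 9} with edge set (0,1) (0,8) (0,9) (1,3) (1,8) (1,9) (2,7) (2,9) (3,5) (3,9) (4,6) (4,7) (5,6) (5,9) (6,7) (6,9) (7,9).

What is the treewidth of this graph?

A width-2 tree decomposition is:
Bags: B1 = {1, 3, 9}  B2 = {3, 5, 9}  B3 = {5, 6, 9}  B4 = {0, 1, 9}  B5 = {6, 7, 9}  B6 = {4, 6, 7}  B7 = {0, 1, 8}  B8 = {2, 7, 9}
Tree: B1–B2, B2–B3, B1–B4, B3–B5, B5–B6, B4–B7, B5–B8
Every bag has size at most 3, so the width is 3 − 1 = 2 and tw(G) ≤ 2. Conversely, {0, 1, 8} is a clique of size 3, and the vertices of any clique must share a bag in every tree decomposition; so some bag has ≥ 3 vertices and tw(G) ≥ 2. The upper and lower bounds meet at 2, so that is the treewidth.

2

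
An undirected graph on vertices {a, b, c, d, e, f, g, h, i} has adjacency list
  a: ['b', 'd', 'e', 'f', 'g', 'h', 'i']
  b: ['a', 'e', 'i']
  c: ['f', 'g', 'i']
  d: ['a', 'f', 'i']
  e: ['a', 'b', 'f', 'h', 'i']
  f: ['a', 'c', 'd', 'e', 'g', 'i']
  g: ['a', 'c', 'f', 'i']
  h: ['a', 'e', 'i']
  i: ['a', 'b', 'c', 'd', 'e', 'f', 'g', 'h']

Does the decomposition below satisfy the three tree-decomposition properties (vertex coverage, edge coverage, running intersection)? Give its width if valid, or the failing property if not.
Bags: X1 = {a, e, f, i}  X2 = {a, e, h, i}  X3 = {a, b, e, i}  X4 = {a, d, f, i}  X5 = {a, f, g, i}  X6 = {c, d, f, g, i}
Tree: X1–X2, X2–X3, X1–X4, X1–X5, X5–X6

No — bags containing vertex d are not connected in the tree.

A tree decomposition must satisfy three properties: every vertex lies in some bag; for every edge, both endpoints lie together in some bag; and for every vertex, the bags containing it form a connected subtree. Here bags containing vertex d are not connected in the tree, so the decomposition is invalid.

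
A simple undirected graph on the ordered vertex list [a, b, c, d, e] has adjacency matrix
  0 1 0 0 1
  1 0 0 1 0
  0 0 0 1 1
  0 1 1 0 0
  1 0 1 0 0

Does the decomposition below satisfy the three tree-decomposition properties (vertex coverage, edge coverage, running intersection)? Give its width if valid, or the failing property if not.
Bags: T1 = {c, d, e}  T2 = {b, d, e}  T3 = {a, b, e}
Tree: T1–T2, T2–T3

Every vertex of G appears in some bag (union = {a, b, c, d, e}); every edge is covered by a bag; and for each vertex v the set of bags containing v is connected in the bag tree. The decomposition is therefore valid. The largest bag has 3 vertices, so the width is 2.

Yes; width 2.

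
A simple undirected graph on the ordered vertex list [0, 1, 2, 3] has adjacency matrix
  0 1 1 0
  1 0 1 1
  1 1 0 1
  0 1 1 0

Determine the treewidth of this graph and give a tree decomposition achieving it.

Every bag has size at most 3, so the width is 3 − 1 = 2 and tw(G) ≤ 2. Conversely, {0, 1, 2} is a clique of size 3, and the vertices of any clique must share a bag in every tree decomposition; so some bag has ≥ 3 vertices and tw(G) ≥ 2. Hence tw(G) = 2 exactly.

Treewidth 2.
One such decomposition:
Bags: B1 = {0, 1, 2}  B2 = {1, 2, 3}
Tree: B1–B2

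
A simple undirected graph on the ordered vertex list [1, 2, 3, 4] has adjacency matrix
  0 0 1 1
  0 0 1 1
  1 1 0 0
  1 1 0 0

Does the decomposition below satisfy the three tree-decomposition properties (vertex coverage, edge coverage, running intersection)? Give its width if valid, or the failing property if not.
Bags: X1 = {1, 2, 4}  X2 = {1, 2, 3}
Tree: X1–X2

Yes; width 2.

Vertex coverage: the bags together contain {1, 2, 3, 4}, the full vertex set. Edge coverage: each edge of G has both endpoints in at least one bag. Running intersection: for every vertex, the bags containing it form a connected subtree. All three properties hold, so this is a valid tree decomposition of width max|bag| − 1 = 2, and hence tw(G) ≤ 2.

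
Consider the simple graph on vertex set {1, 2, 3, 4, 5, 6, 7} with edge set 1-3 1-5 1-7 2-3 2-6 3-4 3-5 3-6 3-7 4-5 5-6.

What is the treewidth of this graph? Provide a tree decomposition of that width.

Each bag holds 3 vertices, so the decomposition has width 2, which upper-bounds the treewidth. On the other hand G contains the 3-clique {2, 3, 6}. A clique must lie in a single bag of any decomposition, so no decomposition can have width below 2. Hence tw(G) = 2 exactly.

Treewidth 2.
One such decomposition:
Bags: B1 = {1, 3, 7}  B2 = {1, 3, 5}  B3 = {3, 4, 5}  B4 = {3, 5, 6}  B5 = {2, 3, 6}
Tree: B1–B2, B2–B3, B3–B4, B4–B5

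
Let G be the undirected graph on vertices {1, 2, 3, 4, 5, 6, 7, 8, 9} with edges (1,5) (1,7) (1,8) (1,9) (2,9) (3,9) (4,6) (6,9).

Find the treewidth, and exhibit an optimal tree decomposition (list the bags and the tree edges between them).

Every bag has size at most 2, so the width is 2 − 1 = 1 and tw(G) ≤ 1. Since G has at least one edge (e.g. 9–6), it is not an edgeless graph, so tw(G) ≥ 1. Hence tw(G) = 1 exactly.

Treewidth 1.
Bags: B1 = {6, 9}  B2 = {4, 6}  B3 = {3, 9}  B4 = {1, 9}  B5 = {2, 9}  B6 = {1, 5}  B7 = {1, 8}  B8 = {1, 7}
Tree: B1–B2, B1–B3, B3–B4, B3–B5, B4–B6, B6–B7, B4–B8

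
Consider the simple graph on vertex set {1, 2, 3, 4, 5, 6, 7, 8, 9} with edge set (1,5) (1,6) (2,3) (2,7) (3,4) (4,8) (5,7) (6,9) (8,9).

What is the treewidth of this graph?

A width-2 tree decomposition is:
Bags: B1 = {6, 8, 9}  B2 = {4, 6, 8}  B3 = {3, 4, 6}  B4 = {2, 3, 6}  B5 = {2, 6, 7}  B6 = {5, 6, 7}  B7 = {1, 5, 6}
Tree: B1–B2, B2–B3, B3–B4, B4–B5, B5–B6, B6–B7
Each bag holds 3 vertices, so the decomposition has width 2, which upper-bounds the treewidth. The edges 6–9–8–4–3–2–7–5–1–6 form a cycle, so G is not a tree and its treewidth is at least 2. Combining the bounds, tw(G) = 2.

2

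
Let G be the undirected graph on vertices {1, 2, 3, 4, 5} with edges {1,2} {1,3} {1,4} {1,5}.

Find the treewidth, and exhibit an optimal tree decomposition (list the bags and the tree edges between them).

Every bag has size at most 2, so the width is 2 − 1 = 1 and tw(G) ≤ 1. Any graph with an edge has treewidth ≥ 1, and G has the edge 1–5. The upper and lower bounds meet at 1, so that is the treewidth.

Treewidth 1.
One such decomposition:
Bags: B1 = {1, 5}  B2 = {1, 2}  B3 = {1, 4}  B4 = {1, 3}
Tree: B1–B2, B2–B3, B1–B4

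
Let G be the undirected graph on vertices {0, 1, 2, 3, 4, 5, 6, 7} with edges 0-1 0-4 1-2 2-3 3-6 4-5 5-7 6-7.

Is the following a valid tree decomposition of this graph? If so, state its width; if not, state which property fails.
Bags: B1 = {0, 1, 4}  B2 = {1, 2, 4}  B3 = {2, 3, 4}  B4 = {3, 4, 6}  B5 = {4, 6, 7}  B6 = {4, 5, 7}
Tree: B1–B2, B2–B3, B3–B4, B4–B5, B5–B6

Yes; width 2.

Vertex coverage: the bags together contain {0, 1, 2, 3, 4, 5, 6, 7}, the full vertex set. Edge coverage: each edge of G has both endpoints in at least one bag. Running intersection: for every vertex, the bags containing it form a connected subtree. All three properties hold, so this is a valid tree decomposition of width max|bag| − 1 = 2, and hence tw(G) ≤ 2.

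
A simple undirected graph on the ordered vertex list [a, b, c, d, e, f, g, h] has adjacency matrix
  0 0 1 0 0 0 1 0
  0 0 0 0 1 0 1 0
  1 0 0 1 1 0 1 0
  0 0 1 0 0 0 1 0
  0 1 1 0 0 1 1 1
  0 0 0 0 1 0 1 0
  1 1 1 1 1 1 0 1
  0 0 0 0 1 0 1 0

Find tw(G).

2

A width-2 tree decomposition is:
Bags: B1 = {e, g, h}  B2 = {c, e, g}  B3 = {b, e, g}  B4 = {e, f, g}  B5 = {c, d, g}  B6 = {a, c, g}
Tree: B1–B2, B2–B3, B2–B4, B2–B5, B2–B6
Each bag holds 3 vertices, so the decomposition has width 2, which upper-bounds the treewidth. For the lower bound, the 3 vertices {c, d, g} are pairwise adjacent, and any tree decomposition puts a clique entirely inside one bag — forcing width ≥ 2. Combining the bounds, tw(G) = 2.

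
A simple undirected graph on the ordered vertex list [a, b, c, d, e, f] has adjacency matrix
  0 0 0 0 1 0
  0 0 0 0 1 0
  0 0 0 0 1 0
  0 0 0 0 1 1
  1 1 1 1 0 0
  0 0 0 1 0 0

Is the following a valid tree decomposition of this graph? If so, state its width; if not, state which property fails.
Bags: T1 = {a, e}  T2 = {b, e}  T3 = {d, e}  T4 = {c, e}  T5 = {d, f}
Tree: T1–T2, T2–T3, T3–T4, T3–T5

Checking the three conditions: (i) the bags cover all of {a, b, c, d, e, f}; (ii) for each edge, some bag contains both endpoints; (iii) the bags containing any fixed vertex form a subtree. All hold, so the decomposition is valid with width 2 − 1 = 1.

Yes; width 1.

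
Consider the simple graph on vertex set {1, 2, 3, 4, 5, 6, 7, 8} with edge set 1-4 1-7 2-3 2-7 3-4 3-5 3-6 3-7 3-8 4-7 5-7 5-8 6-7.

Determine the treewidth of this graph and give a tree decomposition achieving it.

Treewidth 2.
Bags: B1 = {3, 6, 7}  B2 = {3, 5, 7}  B3 = {3, 4, 7}  B4 = {1, 4, 7}  B5 = {2, 3, 7}  B6 = {3, 5, 8}
Tree: B1–B2, B1–B3, B3–B4, B2–B5, B2–B6

The largest bag has 3 vertices, giving width 2; this decomposition certifies tw(G) ≤ 2. Conversely, {1, 4, 7} is a clique of size 3, and the vertices of any clique must share a bag in every tree decomposition; so some bag has ≥ 3 vertices and tw(G) ≥ 2. Hence tw(G) = 2 exactly.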